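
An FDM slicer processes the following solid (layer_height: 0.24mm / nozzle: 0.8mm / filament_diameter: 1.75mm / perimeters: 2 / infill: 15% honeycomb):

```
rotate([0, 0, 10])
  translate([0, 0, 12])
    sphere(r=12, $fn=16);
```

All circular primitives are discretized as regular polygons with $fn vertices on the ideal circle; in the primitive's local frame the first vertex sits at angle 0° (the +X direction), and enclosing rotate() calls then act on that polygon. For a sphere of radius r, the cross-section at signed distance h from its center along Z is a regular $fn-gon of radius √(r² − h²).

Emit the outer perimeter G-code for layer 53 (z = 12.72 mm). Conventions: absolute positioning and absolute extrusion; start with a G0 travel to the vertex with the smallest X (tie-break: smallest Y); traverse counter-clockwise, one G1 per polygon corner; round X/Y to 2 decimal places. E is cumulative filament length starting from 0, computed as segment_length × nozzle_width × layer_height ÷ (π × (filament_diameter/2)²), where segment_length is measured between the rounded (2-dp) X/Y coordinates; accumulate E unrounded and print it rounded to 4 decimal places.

G0 X-11.80 Y-2.08 Z12.72
G1 X-10.10 Y-6.44 E0.3736
G1 X-6.87 Y-9.81 E0.7462
G1 X-2.59 Y-11.69 E1.1193
G1 X2.08 Y-11.80 E1.4922
G1 X6.44 Y-10.10 E1.8658
G1 X9.81 Y-6.87 E2.2384
G1 X11.69 Y-2.59 E2.6115
G1 X11.80 Y2.08 E2.9844
G1 X10.10 Y6.44 E3.3580
G1 X6.87 Y9.81 E3.7306
G1 X2.59 Y11.69 E4.1037
G1 X-2.08 Y11.80 E4.4766
G1 X-6.44 Y10.10 E4.8502
G1 X-9.81 Y6.87 E5.2228
G1 X-11.69 Y2.59 E5.5959
G1 X-11.80 Y-2.08 E5.9688

At z = 12.72 mm: the sphere: section is a regular 16-gon, circumradius = √(r²−h²) = √(12²−0.72²) = 11.978; (whole slice rotated 10° about Z — lengths, areas and connectivity unchanged). The outline is a single polygon with 16 vertices. Extrusion per mm of travel: 0.8 × 0.24 / (π × 0.875²) = 0.079824. Accumulating E over each segment gives final E = 5.9688.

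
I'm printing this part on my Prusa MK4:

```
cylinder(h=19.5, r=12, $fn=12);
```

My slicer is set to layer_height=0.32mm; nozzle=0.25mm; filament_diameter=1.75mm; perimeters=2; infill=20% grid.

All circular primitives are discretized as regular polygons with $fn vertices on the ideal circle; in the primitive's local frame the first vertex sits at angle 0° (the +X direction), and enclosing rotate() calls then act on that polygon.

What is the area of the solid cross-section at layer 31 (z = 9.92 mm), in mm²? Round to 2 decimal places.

432.00 mm²

At z = 9.92 mm: the cylinder: section is a regular 12-gon, circumradius r=12 (area = (12/2)·12.000²·sin(360°/12) = 432.00 mm²). Overall, the cross-section is a single solid region. Net area = 432.00 mm².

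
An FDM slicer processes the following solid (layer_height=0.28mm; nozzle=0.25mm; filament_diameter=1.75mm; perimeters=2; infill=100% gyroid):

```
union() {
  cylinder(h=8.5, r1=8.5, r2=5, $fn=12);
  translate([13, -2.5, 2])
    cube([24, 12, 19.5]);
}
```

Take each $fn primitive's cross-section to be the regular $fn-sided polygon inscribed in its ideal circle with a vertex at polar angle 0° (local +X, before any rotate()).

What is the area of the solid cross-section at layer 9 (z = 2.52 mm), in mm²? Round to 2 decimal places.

455.06 mm²

At z = 2.52 mm: the cone: at t=0.296 of its height the radius interpolates to r₁+(r₂−r₁)t = 7.462, giving a regular 12-gon of that circumradius (area = (12/2)·7.462²·sin(360°/12) = 167.06 mm²); the cube at (13, -2.5) is present — its section is the full 24×12 rectangle (area 288.00 mm²); Merging all regions: the 2 present regions are separate (no shared area or edge), so areas and boundary lengths simply add and each stays a separate island — area = 455.06 mm². Overall, the cross-section has 2 separate islands. Net area = 455.06 mm².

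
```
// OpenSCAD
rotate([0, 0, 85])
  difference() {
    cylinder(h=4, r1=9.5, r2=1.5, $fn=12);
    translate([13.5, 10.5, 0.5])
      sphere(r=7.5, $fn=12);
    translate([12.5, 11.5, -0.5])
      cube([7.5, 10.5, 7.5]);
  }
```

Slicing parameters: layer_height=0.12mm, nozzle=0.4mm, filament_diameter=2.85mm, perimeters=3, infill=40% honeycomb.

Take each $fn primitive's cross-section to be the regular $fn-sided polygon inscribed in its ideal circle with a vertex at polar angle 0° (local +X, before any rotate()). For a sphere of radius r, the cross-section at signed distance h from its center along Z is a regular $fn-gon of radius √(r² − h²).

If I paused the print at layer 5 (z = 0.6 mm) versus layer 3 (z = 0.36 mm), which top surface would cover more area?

layer 3 (z = 0.36 mm)

Layer 5 (z = 0.6): the cone: at t=0.150 of its height the radius interpolates to r₁+(r₂−r₁)t = 8.300, giving a regular 12-gon of that circumradius (area = (12/2)·8.300²·sin(360°/12) = 206.67 mm²); the r=7.5 sphere at (13.5, 10.5) slices to a regular 12-gon of circumradius 7.499 (√(r²−h²) with h=0.1 from center) (area = (12/2)·7.499²·sin(360°/12) = 168.72 mm²); the 7.5×10.5 cube at (12.5, 11.5) contributes its full rectangle (area 78.75 mm²); Subtracting the remaining from the first: starting from the cone (206.67 mm²), the r=7.5 sphere at (13.5, 10.5) misses the remaining region (no effect); the 7.5×10.5 cube at (12.5, 11.5) misses the remaining region (no effect) — area = 206.67 mm²; (rotated 85° about Z; rotation is an isometry so areas/perimeters/island counts are preserved). So its area = 206.67 mm². Layer 3 (z = 0.36): the cone (r1=9.5→r2=1.5) has section circumradius 8.780 here — a regular 12-gon (area = (12/2)·8.780²·sin(360°/12) = 231.27 mm²); the r=7.5 sphere at (13.5, 10.5) contributes a regular 12-gon of circumradius √(7.5²−0.14²) = 7.499 (area = (12/2)·7.499²·sin(360°/12) = 168.69 mm²); the cube at (12.5, 11.5) (footprint 7.5×10.5) is included at this height (area 78.75 mm²); Subtracting the remaining from the first: starting from the cone (231.27 mm²), the r=7.5 sphere at (13.5, 10.5) misses the remaining region (no effect); the 7.5×10.5 cube at (12.5, 11.5) misses the remaining region (no effect) — area = 231.27 mm²; (rotated 85° about Z; rotation is an isometry so areas/perimeters/island counts are preserved). So its area = 231.27 mm². Layer 3 is larger (231.27 vs 206.67 mm²).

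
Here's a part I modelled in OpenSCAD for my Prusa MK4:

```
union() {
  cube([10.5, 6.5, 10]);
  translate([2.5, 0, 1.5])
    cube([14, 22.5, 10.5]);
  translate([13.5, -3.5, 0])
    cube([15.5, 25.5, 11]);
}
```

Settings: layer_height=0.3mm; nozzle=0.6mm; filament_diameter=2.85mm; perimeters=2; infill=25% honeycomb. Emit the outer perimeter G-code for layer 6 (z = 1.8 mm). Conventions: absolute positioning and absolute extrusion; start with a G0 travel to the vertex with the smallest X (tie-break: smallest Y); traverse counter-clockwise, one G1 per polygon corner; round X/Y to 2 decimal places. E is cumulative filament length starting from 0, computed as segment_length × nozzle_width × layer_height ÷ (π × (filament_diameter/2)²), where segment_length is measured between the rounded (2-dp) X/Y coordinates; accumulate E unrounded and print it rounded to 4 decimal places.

G0 X0.00 Y0.00 Z1.80
G1 X13.50 Y0.00 E0.3809
G1 X13.50 Y-3.50 E0.4797
G1 X29.00 Y-3.50 E0.9170
G1 X29.00 Y22.00 E1.6365
G1 X16.50 Y22.00 E1.9892
G1 X16.50 Y22.50 E2.0033
G1 X2.50 Y22.50 E2.3983
G1 X2.50 Y6.50 E2.8498
G1 X0.00 Y6.50 E2.9203
G1 X0.00 Y0.00 E3.1037

At z = 1.8 mm: the cube is present — its section is the full 10.5×6.5 rectangle; the cube at (2.5, 0) (footprint 14×22.5) is included at this height; the cube at (13.5, -3.5) (footprint 15.5×25.5) is included at this height; Taking the union: the regions partially overlap (shared area 118.00 mm²), so overlapping operands fuse into one piece — 1 connected region. The outline is a single polygon with 10 vertices. Extrusion per mm of travel: 0.6 × 0.3 / (π × 1.425²) = 0.028216. Accumulating E over each segment gives final E = 3.1037.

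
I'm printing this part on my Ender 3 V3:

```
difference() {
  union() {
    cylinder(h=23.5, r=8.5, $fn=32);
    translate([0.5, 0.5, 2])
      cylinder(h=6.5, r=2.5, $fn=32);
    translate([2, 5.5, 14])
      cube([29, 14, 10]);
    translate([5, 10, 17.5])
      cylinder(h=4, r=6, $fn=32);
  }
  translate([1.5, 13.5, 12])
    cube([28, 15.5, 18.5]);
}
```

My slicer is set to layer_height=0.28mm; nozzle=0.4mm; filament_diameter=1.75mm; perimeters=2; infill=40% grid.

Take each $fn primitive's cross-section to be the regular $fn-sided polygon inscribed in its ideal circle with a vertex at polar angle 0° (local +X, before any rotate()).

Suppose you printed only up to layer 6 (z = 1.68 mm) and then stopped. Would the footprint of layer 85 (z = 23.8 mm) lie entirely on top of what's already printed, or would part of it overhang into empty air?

part overhangs

Compare the two slices. At z = 1.68: the r=8.5 cylinder contributes a regular 32-gon of circumradius 8.5 (area = (32/2)·8.500²·sin(360°/32) = 225.52 mm²); the cylinder at (0.5, 0.5) does not reach this height (z outside [2, 8.5]); the cube at (2, 5.5) is not intersected at this z (z outside [14, 24]); the cylinder at (5, 10) is absent (z outside [17.5, 21.5]); Combining (union): only the r=8.5 cylinder is present, so the union is just that shape — area = 225.52 mm²; the cube at (1.5, 13.5) is not intersected at this z (z outside [12, 30.5]); Taking the first minus the rest: none of the subtracted shapes is present at this height, so that combined region is unchanged — area = 225.52 mm². At z = 23.8: the cylinder does not reach this height (z outside [0, 23.5]); the cylinder at (0.5, 0.5) does not reach this height (z outside [2, 8.5]); the 29×14 cube at (2, 5.5) contributes its full rectangle (area 406.00 mm²); the cylinder at (5, 10) is absent (z outside [17.5, 21.5]); Taking the union: only the 29×14 cube at (2, 5.5) is present, so the union is just that shape — area = 406.00 mm²; the cube at (1.5, 13.5) is present — its section is the full 28×15.5 rectangle (area 434.00 mm²); Subtracting the remaining from the first: starting from that combined region (406.00 mm²), the 28×15.5 cube at (1.5, 13.5) partially overlaps it — only the 165.00 mm² overlap (of its 434.00 mm²) is removed, clipping the outline — area = 241.00 mm². Checking containment: at z = 23.8 the cross-section extends beyond the z = 1.68 cross-section by about 233.49 mm².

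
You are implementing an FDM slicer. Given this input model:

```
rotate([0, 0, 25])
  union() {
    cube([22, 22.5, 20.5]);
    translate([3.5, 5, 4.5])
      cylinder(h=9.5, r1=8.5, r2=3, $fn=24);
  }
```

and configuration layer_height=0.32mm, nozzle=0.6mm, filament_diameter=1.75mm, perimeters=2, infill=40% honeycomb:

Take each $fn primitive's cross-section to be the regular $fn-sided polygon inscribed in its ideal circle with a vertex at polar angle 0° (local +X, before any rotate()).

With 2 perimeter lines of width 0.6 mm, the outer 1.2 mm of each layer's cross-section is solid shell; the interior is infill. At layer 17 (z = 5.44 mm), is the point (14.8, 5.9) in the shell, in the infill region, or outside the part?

At z = 5.44 mm: the cube (footprint 22×22.5) is included at this height; the cone at (3.5, 5) contributes a regular 24-gon of circumradius 7.956 (interpolated between r1=8.5 and r2=3 at t=0.099); Merging all regions: the regions partially overlap (shared area 130.12 mm²), so overlapping operands fuse into one piece — 1 connected region; (rotated 25° about Z; rotation is an isometry so areas/perimeters/island counts are preserved). Overall, the cross-section is a single solid region. Undo the 25° rotation: the query point maps to (15.907, -0.908) in the un-rotated model frame. The nearest boundary edge runs (22.00, 0.00)→(9.61, 0.00); distance from the point to it = 0.91 mm. The point is not inside any of the regions above, so it lies outside the cross-section (0.91 mm from the nearest boundary).

outside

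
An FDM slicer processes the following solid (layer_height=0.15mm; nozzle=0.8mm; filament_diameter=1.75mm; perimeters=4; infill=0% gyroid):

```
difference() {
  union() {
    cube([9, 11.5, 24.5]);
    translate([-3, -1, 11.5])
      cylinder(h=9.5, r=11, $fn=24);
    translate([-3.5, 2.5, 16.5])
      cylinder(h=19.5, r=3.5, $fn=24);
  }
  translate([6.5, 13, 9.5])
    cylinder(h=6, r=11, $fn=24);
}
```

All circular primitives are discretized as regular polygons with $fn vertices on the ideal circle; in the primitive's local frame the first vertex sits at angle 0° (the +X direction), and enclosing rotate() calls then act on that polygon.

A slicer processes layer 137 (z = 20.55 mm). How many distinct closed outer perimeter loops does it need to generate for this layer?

1

At z = 20.55 mm: the cube is present — its section is the full 9×11.5 rectangle; the r=11 cylinder at (-3, -1) contributes a regular 24-gon of circumradius 11; the r=3.5 cylinder at (-3.5, 2.5) contributes a regular 24-gon of circumradius 3.5; Merging all regions: the regions partially overlap (shared area 91.66 mm²), so overlapping operands fuse into one piece — 1 connected region; the cylinder at (6.5, 13) is not intersected at this z (z outside [9.5, 15.5]); After the difference (first − rest): none of the subtracted shapes is present at this height, so the result so far is unchanged — 1 connected region. The result has 1 disconnected region.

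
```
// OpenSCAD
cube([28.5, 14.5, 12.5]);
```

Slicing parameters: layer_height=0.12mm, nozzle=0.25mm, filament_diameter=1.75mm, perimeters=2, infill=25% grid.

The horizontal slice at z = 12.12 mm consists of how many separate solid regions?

At z = 12.12 mm: the cube (footprint 28.5×14.5) is included at this height. The result has 1 disconnected region.

1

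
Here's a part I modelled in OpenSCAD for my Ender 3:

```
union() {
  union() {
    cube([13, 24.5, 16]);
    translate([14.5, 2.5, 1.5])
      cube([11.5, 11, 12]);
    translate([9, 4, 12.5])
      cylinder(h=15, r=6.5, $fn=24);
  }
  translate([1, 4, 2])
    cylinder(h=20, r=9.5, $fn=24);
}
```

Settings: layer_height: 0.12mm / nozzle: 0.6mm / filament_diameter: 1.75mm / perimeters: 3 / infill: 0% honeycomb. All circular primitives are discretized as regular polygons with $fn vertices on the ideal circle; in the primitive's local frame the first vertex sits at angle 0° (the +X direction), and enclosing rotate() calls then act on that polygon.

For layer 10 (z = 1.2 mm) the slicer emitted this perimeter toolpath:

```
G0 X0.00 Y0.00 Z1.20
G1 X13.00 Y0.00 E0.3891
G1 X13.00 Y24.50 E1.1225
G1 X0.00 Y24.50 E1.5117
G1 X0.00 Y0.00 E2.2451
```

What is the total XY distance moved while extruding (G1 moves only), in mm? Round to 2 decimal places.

75.00 mm

Sum the Euclidean lengths of each G1 segment: total = 75.00 mm.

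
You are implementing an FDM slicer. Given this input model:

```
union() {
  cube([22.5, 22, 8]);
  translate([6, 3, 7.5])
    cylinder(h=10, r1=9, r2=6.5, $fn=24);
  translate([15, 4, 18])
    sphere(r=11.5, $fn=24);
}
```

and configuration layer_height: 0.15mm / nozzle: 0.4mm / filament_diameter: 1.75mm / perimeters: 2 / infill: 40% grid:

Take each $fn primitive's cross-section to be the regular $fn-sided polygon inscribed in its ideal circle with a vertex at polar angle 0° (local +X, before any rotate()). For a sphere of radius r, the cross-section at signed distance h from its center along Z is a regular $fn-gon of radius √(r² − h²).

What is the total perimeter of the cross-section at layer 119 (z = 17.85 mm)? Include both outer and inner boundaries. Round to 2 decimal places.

72.04 mm

At z = 17.85 mm: the cube does not reach this height (z outside [0, 8]); the cone at (6, 3) is not intersected at this z (z outside [7.5, 17.5]); the r=11.5 sphere at (15, 4) contributes a regular 24-gon of circumradius √(11.5²−0.15²) = 11.499 (perimeter = 2·24·11.499·sin(180°/24) = 72.04 mm); Combining (union): only the r=11.5 sphere at (15, 4) is present, so the union is just that shape — boundary = 72.04 mm. Overall, the cross-section is a single solid region. Total boundary length (outer) = 72.04 mm.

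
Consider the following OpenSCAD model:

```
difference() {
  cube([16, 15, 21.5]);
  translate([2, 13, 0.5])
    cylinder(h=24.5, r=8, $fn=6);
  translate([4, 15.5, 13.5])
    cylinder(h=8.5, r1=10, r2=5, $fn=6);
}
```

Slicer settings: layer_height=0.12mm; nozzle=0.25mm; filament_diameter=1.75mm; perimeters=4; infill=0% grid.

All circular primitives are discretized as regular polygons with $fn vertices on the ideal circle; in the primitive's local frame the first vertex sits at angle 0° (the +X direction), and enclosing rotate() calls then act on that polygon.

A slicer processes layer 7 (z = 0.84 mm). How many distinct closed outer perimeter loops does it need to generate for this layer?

At z = 0.84 mm: the cube is present — its section is the full 16×15 rectangle; the cylinder at (2, 13): section is a regular 6-gon, circumradius r=8; the cone at (4, 15.5) is not intersected at this z (z outside [13.5, 22]); Subtracting the remaining from the first: starting from the 16×15 cube, the r=8 cylinder at (2, 13) partially overlaps it — only the 74.27 mm² overlap (of its 166.28 mm²) is removed, clipping the outline — 1 connected region. The result has 1 disconnected region.

1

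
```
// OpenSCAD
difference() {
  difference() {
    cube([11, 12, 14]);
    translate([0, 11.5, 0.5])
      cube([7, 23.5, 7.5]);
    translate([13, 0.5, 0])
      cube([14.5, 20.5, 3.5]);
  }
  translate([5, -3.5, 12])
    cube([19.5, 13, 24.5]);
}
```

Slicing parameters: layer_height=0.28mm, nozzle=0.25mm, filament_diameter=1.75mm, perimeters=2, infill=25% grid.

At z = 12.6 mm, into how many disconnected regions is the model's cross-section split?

At z = 12.6 mm: the 11×12 cube contributes its full rectangle; the cube at (0, 11.5) is not intersected at this z (z outside [0.5, 8]); the cube at (13, 0.5) is absent (z outside [0, 3.5]); After the difference (first − rest): none of the subtracted shapes is present at this height, so the 11×12 cube is unchanged — 1 connected region; the 19.5×13 cube at (5, -3.5) contributes its full rectangle; After the difference (first − rest): starting from the result so far, the 19.5×13 cube at (5, -3.5) partially overlaps it — only the 57.00 mm² overlap (of its 253.50 mm²) is removed, clipping the outline — 1 connected region. The result has 1 disconnected region.

1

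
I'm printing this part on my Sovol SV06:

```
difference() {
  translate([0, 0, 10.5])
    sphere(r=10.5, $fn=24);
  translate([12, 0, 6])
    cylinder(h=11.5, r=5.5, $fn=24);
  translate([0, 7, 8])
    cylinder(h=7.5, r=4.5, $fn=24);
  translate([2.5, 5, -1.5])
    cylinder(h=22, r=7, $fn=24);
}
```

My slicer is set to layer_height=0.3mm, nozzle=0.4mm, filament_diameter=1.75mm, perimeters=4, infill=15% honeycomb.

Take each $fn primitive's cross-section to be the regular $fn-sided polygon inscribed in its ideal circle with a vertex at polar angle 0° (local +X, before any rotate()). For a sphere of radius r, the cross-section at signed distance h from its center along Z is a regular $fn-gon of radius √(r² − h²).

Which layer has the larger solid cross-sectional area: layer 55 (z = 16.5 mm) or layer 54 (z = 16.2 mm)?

layer 54 (z = 16.2 mm)

Layer 55 (z = 16.5): the r=10.5 sphere slices to a regular 24-gon of circumradius 8.617 (√(r²−h²) with h=6 from center) (area = (24/2)·8.617²·sin(360°/24) = 230.61 mm²); the r=5.5 cylinder at (12, 0) contributes a regular 24-gon of circumradius 5.5 (area = (24/2)·5.500²·sin(360°/24) = 93.95 mm²); the cylinder at (0, 7) is not intersected at this z (z outside [8, 15.5]); the cylinder at (2.5, 5): section is a regular 24-gon, circumradius r=7 (area = (24/2)·7.000²·sin(360°/24) = 152.19 mm²); After the difference (first − rest): starting from the r=10.5 sphere (230.61 mm²), the r=5.5 cylinder at (12, 0) partially overlaps it — only the 9.72 mm² overlap (of its 93.95 mm²) is removed, clipping the outline; the r=7 cylinder at (2.5, 5) partially overlaps it — only the 98.33 mm² overlap (of its 152.19 mm²) is removed, clipping the outline — area = 122.56 mm². So its area = 122.56 mm². Layer 54 (z = 16.2): the sphere: section is a regular 24-gon, circumradius = √(r²−h²) = √(10.5²−5.7²) = 8.818 (area = (24/2)·8.818²·sin(360°/24) = 241.51 mm²); the r=5.5 cylinder at (12, 0) gives a regular 24-gon of circumradius 5.5 (constant along its height) (area = (24/2)·5.500²·sin(360°/24) = 93.95 mm²); the cylinder at (0, 7) does not reach this height (z outside [8, 15.5]); the r=7 cylinder at (2.5, 5) contributes a regular 24-gon of circumradius 7 (area = (24/2)·7.000²·sin(360°/24) = 152.19 mm²); After the difference (first − rest): starting from the r=10.5 sphere (241.51 mm²), the r=5.5 cylinder at (12, 0) partially overlaps it — only the 11.20 mm² overlap (of its 93.95 mm²) is removed, clipping the outline; the r=7 cylinder at (2.5, 5) partially overlaps it — only the 101.12 mm² overlap (of its 152.19 mm²) is removed, clipping the outline — area = 129.19 mm². So its area = 129.19 mm². Layer 54 is larger (129.19 vs 122.56 mm²).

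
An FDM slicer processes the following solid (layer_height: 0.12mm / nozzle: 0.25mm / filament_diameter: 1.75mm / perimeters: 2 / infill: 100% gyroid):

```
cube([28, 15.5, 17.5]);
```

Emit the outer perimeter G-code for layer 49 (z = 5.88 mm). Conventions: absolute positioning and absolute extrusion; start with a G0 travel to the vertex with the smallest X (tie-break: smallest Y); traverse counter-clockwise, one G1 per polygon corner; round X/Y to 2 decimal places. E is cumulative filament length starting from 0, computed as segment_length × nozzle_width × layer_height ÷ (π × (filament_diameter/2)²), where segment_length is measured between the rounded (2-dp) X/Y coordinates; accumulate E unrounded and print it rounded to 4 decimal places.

At z = 5.88 mm: the 28×15.5 cube contributes its full rectangle. The outline is a single polygon with 4 vertices. Extrusion per mm of travel: 0.25 × 0.12 / (π × 0.875²) = 0.012473. Accumulating E over each segment gives final E = 1.0851.

G0 X0.00 Y0.00 Z5.88
G1 X28.00 Y0.00 E0.3492
G1 X28.00 Y15.50 E0.5426
G1 X0.00 Y15.50 E0.8918
G1 X0.00 Y0.00 E1.0851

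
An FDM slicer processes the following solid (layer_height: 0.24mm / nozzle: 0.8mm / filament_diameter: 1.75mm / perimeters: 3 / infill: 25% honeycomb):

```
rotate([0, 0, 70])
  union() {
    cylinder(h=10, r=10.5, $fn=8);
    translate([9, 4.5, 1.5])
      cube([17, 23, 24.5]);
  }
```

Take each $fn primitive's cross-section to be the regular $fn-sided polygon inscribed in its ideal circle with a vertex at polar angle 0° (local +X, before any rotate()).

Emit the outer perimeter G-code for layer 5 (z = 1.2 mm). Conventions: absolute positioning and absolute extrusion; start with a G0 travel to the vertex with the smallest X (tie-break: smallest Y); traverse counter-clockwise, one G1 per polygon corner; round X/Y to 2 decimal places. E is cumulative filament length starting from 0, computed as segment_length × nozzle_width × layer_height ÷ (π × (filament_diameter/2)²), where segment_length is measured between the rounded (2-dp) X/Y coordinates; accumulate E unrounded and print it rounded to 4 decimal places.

G0 X-9.87 Y3.59 Z1.20
G1 X-9.52 Y-4.44 E0.6416
G1 X-3.59 Y-9.87 E1.2834
G1 X4.44 Y-9.52 E1.9250
G1 X9.87 Y-3.59 E2.5669
G1 X9.52 Y4.44 E3.2085
G1 X3.59 Y9.87 E3.8503
G1 X-4.44 Y9.52 E4.4919
G1 X-9.87 Y3.59 E5.1337

At z = 1.2 mm: the r=10.5 cylinder gives a regular 8-gon of circumradius 10.5 (constant along its height); the cube at (9, 4.5) is not intersected at this z (z outside [1.5, 26]); Combining (union): only the r=10.5 cylinder is present, so the union is just that shape — 1 connected region; (whole slice rotated 70° about Z — lengths, areas and connectivity unchanged). The outline is a single polygon with 8 vertices. Extrusion per mm of travel: 0.8 × 0.24 / (π × 0.875²) = 0.079824. Accumulating E over each segment gives final E = 5.1337.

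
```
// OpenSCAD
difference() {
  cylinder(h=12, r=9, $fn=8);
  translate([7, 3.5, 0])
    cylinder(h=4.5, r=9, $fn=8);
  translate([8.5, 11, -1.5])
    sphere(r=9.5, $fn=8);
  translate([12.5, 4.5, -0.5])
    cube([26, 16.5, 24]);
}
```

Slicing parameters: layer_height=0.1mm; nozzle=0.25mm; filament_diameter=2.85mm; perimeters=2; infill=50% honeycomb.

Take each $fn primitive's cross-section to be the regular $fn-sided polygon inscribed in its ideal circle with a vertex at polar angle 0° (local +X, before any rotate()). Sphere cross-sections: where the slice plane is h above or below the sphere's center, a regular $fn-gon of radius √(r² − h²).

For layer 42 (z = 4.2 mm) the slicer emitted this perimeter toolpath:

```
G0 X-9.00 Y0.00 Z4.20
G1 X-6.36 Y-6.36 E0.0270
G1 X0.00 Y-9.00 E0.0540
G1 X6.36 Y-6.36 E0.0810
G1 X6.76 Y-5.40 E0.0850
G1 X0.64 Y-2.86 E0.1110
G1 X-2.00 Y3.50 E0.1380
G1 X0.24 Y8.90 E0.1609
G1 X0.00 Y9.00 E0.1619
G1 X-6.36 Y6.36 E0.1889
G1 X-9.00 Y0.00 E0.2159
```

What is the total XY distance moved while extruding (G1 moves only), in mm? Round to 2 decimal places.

55.09 mm

Sum the Euclidean lengths of each G1 segment: total = 55.09 mm.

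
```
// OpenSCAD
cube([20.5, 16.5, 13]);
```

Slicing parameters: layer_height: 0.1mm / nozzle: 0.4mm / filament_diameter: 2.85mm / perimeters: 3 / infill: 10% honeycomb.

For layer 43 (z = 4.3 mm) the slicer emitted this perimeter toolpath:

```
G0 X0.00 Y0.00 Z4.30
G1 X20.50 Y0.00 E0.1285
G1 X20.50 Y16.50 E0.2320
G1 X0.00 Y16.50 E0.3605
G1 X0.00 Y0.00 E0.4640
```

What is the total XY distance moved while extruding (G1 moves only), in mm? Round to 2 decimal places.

74.00 mm

Sum the Euclidean lengths of each G1 segment: total = 74.00 mm.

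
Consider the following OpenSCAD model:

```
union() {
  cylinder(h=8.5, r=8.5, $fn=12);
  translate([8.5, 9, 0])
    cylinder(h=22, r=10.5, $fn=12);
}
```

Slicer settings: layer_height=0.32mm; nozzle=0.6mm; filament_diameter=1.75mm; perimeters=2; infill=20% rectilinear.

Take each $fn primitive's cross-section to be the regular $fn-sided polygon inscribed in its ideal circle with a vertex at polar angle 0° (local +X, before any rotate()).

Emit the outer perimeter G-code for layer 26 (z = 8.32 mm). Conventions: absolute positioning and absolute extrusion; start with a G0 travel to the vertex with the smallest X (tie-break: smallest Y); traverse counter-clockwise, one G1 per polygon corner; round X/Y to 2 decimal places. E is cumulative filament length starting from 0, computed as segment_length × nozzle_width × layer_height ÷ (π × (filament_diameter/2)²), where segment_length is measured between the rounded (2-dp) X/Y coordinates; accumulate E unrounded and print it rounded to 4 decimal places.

At z = 8.32 mm: the r=8.5 cylinder contributes a regular 12-gon of circumradius 8.5; the r=10.5 cylinder at (8.5, 9) gives a regular 12-gon of circumradius 10.5 (constant along its height); Combining (union): the regions partially overlap (shared area 58.69 mm²), so overlapping operands fuse into one piece — 1 connected region. The outline is a single polygon with 20 vertices. Extrusion per mm of travel: 0.6 × 0.32 / (π × 0.875²) = 0.079824. Accumulating E over each segment gives final E = 6.9166.

G0 X-8.50 Y0.00 Z8.32
G1 X-7.36 Y-4.25 E0.3512
G1 X-4.25 Y-7.36 E0.7023
G1 X0.00 Y-8.50 E1.0536
G1 X4.25 Y-7.36 E1.4048
G1 X7.36 Y-4.25 E1.7559
G1 X8.12 Y-1.40 E1.9914
G1 X8.50 Y-1.50 E2.0227
G1 X13.75 Y-0.09 E2.4566
G1 X17.59 Y3.75 E2.8901
G1 X19.00 Y9.00 E3.3241
G1 X17.59 Y14.25 E3.7580
G1 X13.75 Y18.09 E4.1915
G1 X8.50 Y19.50 E4.6254
G1 X3.25 Y18.09 E5.0593
G1 X-0.59 Y14.25 E5.4928
G1 X-2.00 Y9.00 E5.9268
G1 X-1.74 Y8.03 E6.0069
G1 X-4.25 Y7.36 E6.2143
G1 X-7.36 Y4.25 E6.5654
G1 X-8.50 Y0.00 E6.9166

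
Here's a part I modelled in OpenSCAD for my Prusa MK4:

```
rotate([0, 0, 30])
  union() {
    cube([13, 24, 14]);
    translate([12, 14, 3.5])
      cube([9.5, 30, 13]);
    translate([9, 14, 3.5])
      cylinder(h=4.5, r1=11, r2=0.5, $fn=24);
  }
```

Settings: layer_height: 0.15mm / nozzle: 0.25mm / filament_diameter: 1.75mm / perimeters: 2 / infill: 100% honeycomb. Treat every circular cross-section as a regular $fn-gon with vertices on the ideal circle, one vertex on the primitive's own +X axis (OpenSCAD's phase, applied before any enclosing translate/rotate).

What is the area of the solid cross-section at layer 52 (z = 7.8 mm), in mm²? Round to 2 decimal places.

587.00 mm²

At z = 7.8 mm: the cube (footprint 13×24) is included at this height (area 312.00 mm²); the 9.5×30 cube at (12, 14) contributes its full rectangle (area 285.00 mm²); the cone at (9, 14) contributes a regular 24-gon of circumradius 0.967 (interpolated between r1=11 and r2=0.5 at t=0.956) (area = (24/2)·0.967²·sin(360°/24) = 2.90 mm²); Combining (union): the regions partially overlap — summed areas 599.90 mm² minus the doubly-counted overlap 12.90 mm² gives 587.00 mm² — area = 587.00 mm²; (rotated 30° about Z; rotation is an isometry so areas/perimeters/island counts are preserved). Overall, the cross-section is a single solid region. Net area = 587.00 mm².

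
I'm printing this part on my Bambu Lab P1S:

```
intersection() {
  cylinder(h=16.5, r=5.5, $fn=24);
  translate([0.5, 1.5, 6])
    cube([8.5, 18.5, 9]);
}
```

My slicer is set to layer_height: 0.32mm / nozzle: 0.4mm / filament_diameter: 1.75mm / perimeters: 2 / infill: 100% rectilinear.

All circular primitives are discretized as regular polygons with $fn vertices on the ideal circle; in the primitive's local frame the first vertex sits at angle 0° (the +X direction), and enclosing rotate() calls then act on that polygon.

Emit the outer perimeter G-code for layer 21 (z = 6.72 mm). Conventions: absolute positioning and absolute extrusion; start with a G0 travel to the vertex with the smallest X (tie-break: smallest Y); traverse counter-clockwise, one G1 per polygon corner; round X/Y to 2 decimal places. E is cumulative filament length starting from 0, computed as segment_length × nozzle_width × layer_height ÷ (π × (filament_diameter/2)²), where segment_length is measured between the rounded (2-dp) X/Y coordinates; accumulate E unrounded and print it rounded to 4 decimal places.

At z = 6.72 mm: the r=5.5 cylinder gives a regular 24-gon of circumradius 5.5 (constant along its height); the cube at (0.5, 1.5) (footprint 8.5×18.5) is included at this height; After intersecting: the 8.5×18.5 cube at (0.5, 1.5) partially overlaps the r=5.5 cylinder; clipping to the common part keeps 13.40 mm² — 1 connected region. The outline is a single polygon with 7 vertices. Extrusion per mm of travel: 0.4 × 0.32 / (π × 0.875²) = 0.053216. Accumulating E over each segment gives final E = 0.8142.

G0 X0.50 Y1.50 Z6.72
G1 X5.28 Y1.50 E0.2544
G1 X4.76 Y2.75 E0.3264
G1 X3.89 Y3.89 E0.4027
G1 X2.75 Y4.76 E0.4790
G1 X1.42 Y5.31 E0.5556
G1 X0.50 Y5.43 E0.6050
G1 X0.50 Y1.50 E0.8142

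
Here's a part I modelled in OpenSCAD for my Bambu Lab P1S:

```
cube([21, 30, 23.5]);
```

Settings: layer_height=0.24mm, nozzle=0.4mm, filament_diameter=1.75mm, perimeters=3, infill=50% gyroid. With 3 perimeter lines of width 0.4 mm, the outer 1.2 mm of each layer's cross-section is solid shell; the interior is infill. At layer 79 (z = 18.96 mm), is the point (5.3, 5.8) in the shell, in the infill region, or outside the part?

infill

At z = 18.96 mm: the cube is present — its section is the full 21×30 rectangle. Overall, the cross-section is a single solid region. The nearest boundary edge runs (0.00, 30.00)→(0.00, 0.00); distance from the point to it = 5.30 mm. The point is inside the cross-section and 5.30 mm from the nearest boundary — more than the 1.2 mm shell width (3 × 0.4), so it's in the infill interior.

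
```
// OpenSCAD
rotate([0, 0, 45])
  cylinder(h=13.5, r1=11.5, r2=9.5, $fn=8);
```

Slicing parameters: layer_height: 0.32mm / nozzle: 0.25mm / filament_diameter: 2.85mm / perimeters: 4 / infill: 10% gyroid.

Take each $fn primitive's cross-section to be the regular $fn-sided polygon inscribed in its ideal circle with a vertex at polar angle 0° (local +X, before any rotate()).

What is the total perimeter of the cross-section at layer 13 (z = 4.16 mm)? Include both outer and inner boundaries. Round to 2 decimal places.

At z = 4.16 mm: the cone: at t=0.308 of its height the radius interpolates to r₁+(r₂−r₁)t = 10.884, giving a regular 8-gon of that circumradius (perimeter = 2·8·10.884·sin(180°/8) = 66.64 mm); (whole slice rotated 45° about Z — lengths, areas and connectivity unchanged). Overall, the cross-section is a single solid region. Total boundary length (outer) = 66.64 mm.

66.64 mm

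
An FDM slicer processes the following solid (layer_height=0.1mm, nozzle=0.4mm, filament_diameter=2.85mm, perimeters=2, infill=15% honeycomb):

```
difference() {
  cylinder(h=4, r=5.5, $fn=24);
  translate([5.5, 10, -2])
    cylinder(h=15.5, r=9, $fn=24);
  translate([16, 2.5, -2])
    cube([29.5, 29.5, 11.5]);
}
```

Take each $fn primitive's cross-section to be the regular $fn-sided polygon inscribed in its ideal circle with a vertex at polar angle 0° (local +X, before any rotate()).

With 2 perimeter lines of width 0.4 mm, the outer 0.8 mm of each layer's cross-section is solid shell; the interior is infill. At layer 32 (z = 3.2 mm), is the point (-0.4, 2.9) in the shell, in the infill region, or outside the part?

shell

At z = 3.2 mm: the r=5.5 cylinder gives a regular 24-gon of circumradius 5.5 (constant along its height); the r=9 cylinder at (5.5, 10) gives a regular 24-gon of circumradius 9 (constant along its height); the cube at (16, 2.5) (footprint 29.5×29.5) is included at this height; Subtracting the remaining from the first: starting from the r=5.5 cylinder, the r=9 cylinder at (5.5, 10) partially overlaps it — only the 17.33 mm² overlap (of its 251.57 mm²) is removed, clipping the outline; the 29.5×29.5 cube at (16, 2.5) misses the remaining region (no effect) — 1 connected region. Overall, the cross-section is a single solid region. The nearest boundary edge runs (-0.86, 3.64)→(1.00, 2.21); distance from the point to it = 0.30 mm. The point is inside the cross-section, 0.30 mm from the nearest boundary — within the 0.8 mm shell band (2 × 0.4).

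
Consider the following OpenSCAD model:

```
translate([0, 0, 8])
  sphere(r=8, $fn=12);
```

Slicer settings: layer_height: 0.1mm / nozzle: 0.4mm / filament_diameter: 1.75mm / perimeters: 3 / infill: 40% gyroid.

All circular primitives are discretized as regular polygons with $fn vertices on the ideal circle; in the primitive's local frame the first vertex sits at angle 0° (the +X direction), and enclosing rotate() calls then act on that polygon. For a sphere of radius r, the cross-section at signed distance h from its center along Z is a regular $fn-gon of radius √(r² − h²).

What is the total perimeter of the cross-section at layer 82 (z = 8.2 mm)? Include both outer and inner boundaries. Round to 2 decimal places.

At z = 8.2 mm: the r=8 sphere slices to a regular 12-gon of circumradius 7.997 (√(r²−h²) with h=0.2 from center) (perimeter = 2·12·7.997·sin(180°/12) = 49.68 mm). Overall, the cross-section is a single solid region. Total boundary length (outer) = 49.68 mm.

49.68 mm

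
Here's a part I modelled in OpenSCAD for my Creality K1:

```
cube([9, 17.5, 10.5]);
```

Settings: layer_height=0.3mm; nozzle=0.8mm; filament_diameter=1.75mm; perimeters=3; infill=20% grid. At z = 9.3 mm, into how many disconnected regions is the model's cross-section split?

At z = 9.3 mm: the cube (footprint 9×17.5) is included at this height. The result has 1 disconnected region.

1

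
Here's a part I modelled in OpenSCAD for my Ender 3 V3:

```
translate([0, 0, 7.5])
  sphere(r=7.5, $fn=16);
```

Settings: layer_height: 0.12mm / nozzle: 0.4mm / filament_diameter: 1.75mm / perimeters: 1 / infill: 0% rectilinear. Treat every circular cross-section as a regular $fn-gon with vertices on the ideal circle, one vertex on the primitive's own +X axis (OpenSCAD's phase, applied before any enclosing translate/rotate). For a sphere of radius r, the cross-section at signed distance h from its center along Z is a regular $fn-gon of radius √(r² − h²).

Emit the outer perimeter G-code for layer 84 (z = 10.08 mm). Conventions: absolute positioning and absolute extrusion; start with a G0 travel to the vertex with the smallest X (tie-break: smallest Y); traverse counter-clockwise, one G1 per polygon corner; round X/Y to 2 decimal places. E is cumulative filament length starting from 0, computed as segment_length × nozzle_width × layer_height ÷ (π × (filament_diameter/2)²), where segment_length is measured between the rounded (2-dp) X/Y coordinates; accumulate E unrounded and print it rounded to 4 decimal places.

At z = 10.08 mm: the sphere: section is a regular 16-gon, circumradius = √(r²−h²) = √(7.5²−2.58²) = 7.042. The outline is a single polygon with 16 vertices. Extrusion per mm of travel: 0.4 × 0.12 / (π × 0.875²) = 0.019956. Accumulating E over each segment gives final E = 0.8774.

G0 X-7.04 Y0.00 Z10.08
G1 X-6.51 Y-2.69 E0.0547
G1 X-4.98 Y-4.98 E0.1097
G1 X-2.69 Y-6.51 E0.1646
G1 X0.00 Y-7.04 E0.2193
G1 X2.69 Y-6.51 E0.2741
G1 X4.98 Y-4.98 E0.3290
G1 X6.51 Y-2.69 E0.3840
G1 X7.04 Y0.00 E0.4387
G1 X6.51 Y2.69 E0.4934
G1 X4.98 Y4.98 E0.5484
G1 X2.69 Y6.51 E0.6033
G1 X0.00 Y7.04 E0.6580
G1 X-2.69 Y6.51 E0.7128
G1 X-4.98 Y4.98 E0.7677
G1 X-6.51 Y2.69 E0.8227
G1 X-7.04 Y0.00 E0.8774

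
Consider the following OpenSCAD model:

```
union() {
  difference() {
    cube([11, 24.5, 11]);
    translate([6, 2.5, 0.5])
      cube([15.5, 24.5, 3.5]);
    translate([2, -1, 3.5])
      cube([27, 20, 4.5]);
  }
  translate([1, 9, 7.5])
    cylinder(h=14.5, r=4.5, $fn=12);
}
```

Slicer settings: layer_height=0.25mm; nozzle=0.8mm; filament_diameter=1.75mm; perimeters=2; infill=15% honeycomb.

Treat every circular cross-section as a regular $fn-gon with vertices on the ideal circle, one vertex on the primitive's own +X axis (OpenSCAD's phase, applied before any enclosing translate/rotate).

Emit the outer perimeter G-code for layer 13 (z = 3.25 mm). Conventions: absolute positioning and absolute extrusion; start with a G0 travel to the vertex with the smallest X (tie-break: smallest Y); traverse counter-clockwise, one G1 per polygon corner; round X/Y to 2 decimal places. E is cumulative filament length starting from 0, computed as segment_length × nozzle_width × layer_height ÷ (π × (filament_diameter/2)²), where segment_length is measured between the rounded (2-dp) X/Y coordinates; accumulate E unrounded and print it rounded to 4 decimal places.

G0 X0.00 Y0.00 Z3.25
G1 X11.00 Y0.00 E0.9147
G1 X11.00 Y2.50 E1.1225
G1 X6.00 Y2.50 E1.5383
G1 X6.00 Y24.50 E3.3676
G1 X0.00 Y24.50 E3.8665
G1 X0.00 Y0.00 E5.9037

At z = 3.25 mm: the cube is present — its section is the full 11×24.5 rectangle; the cube at (6, 2.5) is present — its section is the full 15.5×24.5 rectangle; the cube at (2, -1) does not reach this height (z outside [3.5, 8]); After the difference (first − rest): starting from the 11×24.5 cube, the 15.5×24.5 cube at (6, 2.5) partially overlaps it — only the 110.00 mm² overlap (of its 379.75 mm²) is removed, clipping the outline — 1 connected region; the cylinder at (1, 9) is not intersected at this z (z outside [7.5, 22]); Combining (union): only the result so far is present, so the union is just that shape — 1 connected region. The outline is a single polygon with 6 vertices. Extrusion per mm of travel: 0.8 × 0.25 / (π × 0.875²) = 0.083150. Accumulating E over each segment gives final E = 5.9037.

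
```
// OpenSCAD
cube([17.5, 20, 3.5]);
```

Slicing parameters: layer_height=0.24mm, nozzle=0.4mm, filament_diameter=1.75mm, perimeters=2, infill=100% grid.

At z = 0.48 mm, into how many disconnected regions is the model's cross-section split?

1

At z = 0.48 mm: the 17.5×20 cube contributes its full rectangle. The result has 1 disconnected region.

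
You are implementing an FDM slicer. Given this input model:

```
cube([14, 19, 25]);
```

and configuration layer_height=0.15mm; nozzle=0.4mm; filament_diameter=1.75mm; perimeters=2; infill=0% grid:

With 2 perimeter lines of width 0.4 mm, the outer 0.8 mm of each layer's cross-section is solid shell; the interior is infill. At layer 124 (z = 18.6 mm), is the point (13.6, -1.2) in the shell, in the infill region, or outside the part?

At z = 18.6 mm: the cube (footprint 14×19) is included at this height. Overall, the cross-section is a single solid region. The nearest boundary edge runs (0.00, 0.00)→(14.00, 0.00); distance from the point to it = 1.20 mm. The point is not inside any of the regions above, so it lies outside the cross-section (1.20 mm from the nearest boundary).

outside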